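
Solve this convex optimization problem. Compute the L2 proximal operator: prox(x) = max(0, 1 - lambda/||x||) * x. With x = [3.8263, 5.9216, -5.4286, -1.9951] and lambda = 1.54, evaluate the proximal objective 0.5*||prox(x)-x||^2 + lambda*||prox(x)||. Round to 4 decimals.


Step 1: Compute ||x||.
||x|| = 9.119
Step 2: Compute scaling factor.
scale = max(0, 1 - 1.54/9.119) = 0.8311
Step 3: prox(x) = [3.1801, 4.9216, -4.5118, -1.6582]
||prox(x)|| = 7.579
Step 4: Proximal objective.
0.5*||prox-x||^2 = 1.1858
lambda*||prox|| = 11.6717
Total = 12.8574


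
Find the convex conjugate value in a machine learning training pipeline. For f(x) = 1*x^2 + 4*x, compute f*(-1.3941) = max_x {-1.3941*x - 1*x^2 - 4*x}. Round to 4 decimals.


f*(y) = sup_x {y*x - a*x^2 - b*x} = sup_x {(y-b)*x - a*x^2}
FOC: (y - b) - 2a*x = 0 => x* = (y - b)/(2a)
x* = (-1.3941 - 4)/(2*1) = -2.6971
f*(-1.3941) = (y-b)^2/(4a) = (-1.3941 - 4)^2/(4*1)
= 29.0963/4 = 7.2741


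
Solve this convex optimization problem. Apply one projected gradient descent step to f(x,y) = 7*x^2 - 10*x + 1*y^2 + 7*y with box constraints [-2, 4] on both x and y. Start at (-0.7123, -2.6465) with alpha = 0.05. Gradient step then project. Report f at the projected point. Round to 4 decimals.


Step 1: Compute gradient at (-0.7123, -2.6465).
grad_x = 2*7*-0.7123 - 10 = -19.9722
grad_y = 2*1*-2.6465 + 7 = 1.707
Step 2: Gradient step.
x_raw = -0.7123 - 0.05*-19.9722 = 0.2863
y_raw = -2.6465 - 0.05*1.707 = -2.7319
Step 3: Project onto [-2, 4].
x_proj = clip(0.2863) = 0.2863
y_proj = clip(-2.7319) = -2.0
Step 4: Evaluate f.
f(0.2863, -2.0) = -12.2893


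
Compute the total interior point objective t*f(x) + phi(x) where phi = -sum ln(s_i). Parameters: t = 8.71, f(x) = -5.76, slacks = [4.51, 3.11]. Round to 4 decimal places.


Step 1: Compute log-barrier.
ln values: [1.5063, 1.1346]
phi = -(1.5063 + 1.1346) = -2.6409
Step 2: Compute augmented objective.
t*f(x) = 8.71*-5.76 = -50.1696
Total = -50.1696 - 2.6409 = -52.8105


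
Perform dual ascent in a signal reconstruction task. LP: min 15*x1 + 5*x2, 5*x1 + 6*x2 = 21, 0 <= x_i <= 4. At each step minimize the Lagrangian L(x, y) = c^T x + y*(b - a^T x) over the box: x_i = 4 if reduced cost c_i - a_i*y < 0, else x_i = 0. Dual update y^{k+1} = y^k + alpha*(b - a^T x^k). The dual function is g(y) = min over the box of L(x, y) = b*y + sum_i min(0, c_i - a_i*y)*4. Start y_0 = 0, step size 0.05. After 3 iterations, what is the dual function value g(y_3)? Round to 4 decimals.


Dual ascent for LP: min 15*x1 + 5*x2, 5*x1 + 6*x2 = 21, 0 <= x_i <= 4
Step 1: y^k = 0.0, reduced costs: (15.0, 5.0)
  x^k = (0.0, 0.0), subgradient = b - a^T x = 21.0
  y^{k+1} = 0.0 + 0.05*21.0 = 1.05
Step 2: y^k = 1.05, reduced costs: (9.75, -1.3)
  x^k = (0.0, 4.0), subgradient = b - a^T x = -3.0
  y^{k+1} = 1.05 + 0.05*-3.0 = 0.9
Step 3: y^k = 0.9, reduced costs: (10.5, -0.4)
  x^k = (0.0, 4.0), subgradient = b - a^T x = -3.0
  y^{k+1} = 0.9 + 0.05*-3.0 = 0.75
Dual objective at y_3 = 0.75: reduced costs (11.25, 0.5), box minimizer x = (0.0, 0.0)
g(y_3) = b*y + (c1 - a1*y)*x1 + (c2 - a2*y)*x2 = 21*0.75 + 11.25*0.0 + 0.5*0.0 = 15.75 + 0.0 + 0.0 = 15.75


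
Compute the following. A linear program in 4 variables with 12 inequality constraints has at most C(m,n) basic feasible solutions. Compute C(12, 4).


Each vertex corresponds to some choice of n active constraints out of m, so the number of vertices is at most C(m, n) = m! / (n!(m-n)!).
m = 12, n = 4
Numerator: 12 * 11 * 10 * 9
Denominator: 4! = 24
C(12, 4) = 495


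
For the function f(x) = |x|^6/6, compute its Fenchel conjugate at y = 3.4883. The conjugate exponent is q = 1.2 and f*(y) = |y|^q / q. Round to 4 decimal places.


The conjugate exponent q satisfies 1/p + 1/q = 1.
p = 6, so q = 6/(6 - 1) = 1.2
|y|^q = 3.4883^1.2 = 4.4785
f*(3.4883) = 4.4785 / 1.2 = 3.7321


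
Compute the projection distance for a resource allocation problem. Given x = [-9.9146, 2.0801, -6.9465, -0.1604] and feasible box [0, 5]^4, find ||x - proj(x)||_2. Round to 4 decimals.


Project each component onto [0, 5].
clip(-9.9146) = 0.0, clip(2.0801) = 2.0801, clip(-6.9465) = 0.0, clip(-0.1604) = 0.0
Projection = [0.0, 2.0801, 0.0, 0.0]
Squared diffs: [98.2993, 0.0, 48.2539, 0.0257]
Distance = sqrt(146.5789) = 12.107


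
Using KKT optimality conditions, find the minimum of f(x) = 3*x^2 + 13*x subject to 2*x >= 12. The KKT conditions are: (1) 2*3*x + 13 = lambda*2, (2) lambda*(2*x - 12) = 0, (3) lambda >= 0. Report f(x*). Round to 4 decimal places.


Step 1: Try lambda = 0 (constraint inactive).
x_unc = -13/(2*3) = -2.1667
Check: 2*-2.1667 = -4.3334 < 12 -- violated!
Step 2: Constraint must be active: 2*x = 12
x* = 12/2 = 6.0
lambda = (2*3*6.0 + 13)/2 = 24.5
Step 3: Compute optimal value.
f(x*) = 3*6.0^2 + 13*6.0 = 186.0


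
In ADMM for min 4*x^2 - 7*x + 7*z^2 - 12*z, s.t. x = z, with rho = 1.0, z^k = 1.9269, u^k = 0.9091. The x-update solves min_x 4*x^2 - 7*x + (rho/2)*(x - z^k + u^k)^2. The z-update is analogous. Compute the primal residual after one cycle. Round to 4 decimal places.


ADMM iteration with rho = 1.0, z^k = 1.9269, u^k = 0.9091
Step 1: x-update.
Minimize 4*x^2 - 7*x + (1.0/2)*(x - 1.9269 + 0.9091)^2
FOC: (2*4 + 1.0)*x = 7 + 1.0*(1.9269 - 0.9091)
x^{k+1} = 0.8909
Step 2: z-update.
Minimize 7*z^2 - 12*z + (1.0/2)*(0.8909 - z + 0.9091)^2
FOC: (2*7 + 1.0)*z = 12 + 1.0*(0.8909 + 0.9091)
z^{k+1} = 0.92
Step 3: u-update.
u^{k+1} = 0.9091 + 0.8909 - 0.92 = 0.88
Step 4: Primal residual = |0.8909 - 0.92| = 0.0291


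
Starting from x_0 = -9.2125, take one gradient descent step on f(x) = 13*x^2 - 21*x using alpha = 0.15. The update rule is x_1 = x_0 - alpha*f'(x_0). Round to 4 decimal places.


We compute the gradient at x_0 and apply the update.
f'(x) = 26*x - 21
f'(-9.2125) = 26*-9.2125 - 21 = -260.525
x_1 = -9.2125 - 0.15*-260.525 = 29.8663


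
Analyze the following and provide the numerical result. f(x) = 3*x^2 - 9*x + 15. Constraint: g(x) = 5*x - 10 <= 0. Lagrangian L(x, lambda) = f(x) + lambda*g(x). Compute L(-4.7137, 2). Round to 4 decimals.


Step 1: Evaluate f(x).
f(-4.7137) = 3*(-4.7137)^2 - 9*(-4.7137) + 15 = 124.0802
Step 2: Evaluate g(x).
g(-4.7137) = 5*-4.7137 - 10 = -33.5685
Step 3: Compute Lagrangian.
L = 124.0802 + 2*-33.5685 = 56.9432


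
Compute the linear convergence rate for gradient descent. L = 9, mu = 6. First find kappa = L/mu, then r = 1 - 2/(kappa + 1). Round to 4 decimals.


Step 1: Compute the condition number.
kappa = L/mu = 9/6 = 1.5
Step 2: Compute the convergence rate.
r = 1 - 2/(kappa + 1) = 1 - 2*mu/(L + mu) = (L - mu)/(L + mu) = 3/15 = 0.2


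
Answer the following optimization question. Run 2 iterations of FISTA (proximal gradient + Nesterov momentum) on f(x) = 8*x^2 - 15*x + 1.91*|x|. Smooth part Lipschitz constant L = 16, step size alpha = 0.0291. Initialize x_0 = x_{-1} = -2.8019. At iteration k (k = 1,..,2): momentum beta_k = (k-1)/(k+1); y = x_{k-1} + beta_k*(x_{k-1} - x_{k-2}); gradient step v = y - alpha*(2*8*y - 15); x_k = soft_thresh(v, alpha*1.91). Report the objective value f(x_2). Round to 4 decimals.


FISTA on f(x) = 8*x^2 - 15*x + 1.91*|x|
L = 16, alpha = 0.0291
Iteration 1: beta = 0.0, y = -2.8019 + 0.0*(-2.8019 + 2.8019) = -2.8019
  grad(y) = -59.8304, v = y - alpha*grad = -1.0608
  prox(v) = soft_thresh(-1.0608, 0.0556) = -1.0053
Iteration 2: beta = 0.3333, y = -1.0053 + 0.3333*(-1.0053 + 2.8019) = -0.4064
  grad(y) = -21.502, v = y - alpha*grad = 0.2193
  prox(v) = soft_thresh(0.2193, 0.0556) = 0.1638
f(x_2) = 8*0.1638^2 - 15*0.1638 + 1.91*|0.1638| = -1.929


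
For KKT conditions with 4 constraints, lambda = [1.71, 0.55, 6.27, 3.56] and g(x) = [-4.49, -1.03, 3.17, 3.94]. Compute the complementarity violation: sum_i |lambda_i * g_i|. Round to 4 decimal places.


KKT complementary slackness check:
lambda_1 * g_1 = 1.71 * -4.49 = -7.6779
lambda_2 * g_2 = 0.55 * -1.03 = -0.5665
lambda_3 * g_3 = 6.27 * 3.17 = 19.8759
lambda_4 * g_4 = 3.56 * 3.94 = 14.0264
Total violation = 7.6779 + 0.5665 + 19.8759 + 14.0264 = 42.1467


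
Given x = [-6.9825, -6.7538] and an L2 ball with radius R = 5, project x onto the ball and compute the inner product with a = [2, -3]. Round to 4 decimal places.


Step 1: Compute ||x|| (intermediates to 6 decimals).
||x|| = sqrt((-6.9825)^2 + (-6.7538)^2) = 9.714377
Step 2: Project.
Since ||x|| > R, scale = R/||x|| = 5/9.714377 = 0.514701, proj(x) = scale * x
proj(x) = [-3.5939, -3.476188]
Step 3: Dot product.
a^T * proj(x) = 2*(-3.5939) - 3*(-3.476188) = 3.2408


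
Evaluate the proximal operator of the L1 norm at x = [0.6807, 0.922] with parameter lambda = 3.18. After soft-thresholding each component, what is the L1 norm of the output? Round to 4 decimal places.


Soft-thresholding with lambda = 3.18:
prox(0.6807) = sign(0.6807)*max(|0.6807| - 3.18, 0) = 0.0
prox(0.922) = sign(0.922)*max(|0.922| - 3.18, 0) = 0.0
prox(x) = [0.0, 0.0]
||prox(x)||_1 = 0.0 + 0.0 = 0.0


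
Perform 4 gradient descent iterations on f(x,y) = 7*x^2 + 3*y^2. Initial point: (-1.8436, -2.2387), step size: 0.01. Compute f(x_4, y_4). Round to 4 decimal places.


Gradient descent on f(x,y) = 7*x^2 + 3*y^2.
Starting point: (-1.8436, -2.2387), alpha = 0.01
Step 1: grad_x = 2*7*-1.8436 = -25.8104, grad_y = 2*3*-2.2387 = -13.4322
  x_1 = -1.8436 - 0.01*-25.8104 = -1.5855
  y_1 = -2.2387 - 0.01*-13.4322 = -2.1044
Step 2: grad_x = 2*7*-1.5855 = -22.1969, grad_y = 2*3*-2.1044 = -12.6263
  x_2 = -1.5855 - 0.01*-22.1969 = -1.3635
  y_2 = -2.1044 - 0.01*-12.6263 = -1.9781
Step 3: grad_x = 2*7*-1.3635 = -19.0894, grad_y = 2*3*-1.9781 = -11.8687
  x_3 = -1.3635 - 0.01*-19.0894 = -1.1726
  y_3 = -1.9781 - 0.01*-11.8687 = -1.8594
Step 4: grad_x = 2*7*-1.1726 = -16.4169, grad_y = 2*3*-1.8594 = -11.1566
  x_4 = -1.1726 - 0.01*-16.4169 = -1.0085
  y_4 = -1.8594 - 0.01*-11.1566 = -1.7479
f(-1.0085, -1.7479) = 7*(-1.0085)^2 + 3*(-1.7479)^2 = 16.2841


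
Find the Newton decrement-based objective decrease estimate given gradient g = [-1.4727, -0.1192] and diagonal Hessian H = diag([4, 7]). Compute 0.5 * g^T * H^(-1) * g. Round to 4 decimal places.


Step 1: H is diagonal, so H^(-1) * g = [-0.3682, -0.017].
Step 2: g^T H^(-1) g = sum_i g_i^2 / H_ii
  = (-1.4727)^2/4 + (-0.1192)^2/7
  = 0.5422 + 0.002 = 0.5442
Step 3: Objective decrease = 0.5 * g^T H^(-1) g = 0.2721


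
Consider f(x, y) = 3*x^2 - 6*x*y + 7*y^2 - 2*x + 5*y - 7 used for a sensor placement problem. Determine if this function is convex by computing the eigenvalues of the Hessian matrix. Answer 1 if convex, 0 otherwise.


The Hessian of f(x,y) = 3*x^2 - 6*x*y + 7*y^2 - 2*x + 5*y - 7 is:
H = [[6, -6], [-6, 14]]
Trace = 6 + 14 = 20
Determinant = 6*14 - (-6)^2 = 48
Discriminant = (20)^2 - 4*48 = 208.0
Eigenvalues: lambda_1 = 2.7889, lambda_2 = 17.2111
The function is convex.

1


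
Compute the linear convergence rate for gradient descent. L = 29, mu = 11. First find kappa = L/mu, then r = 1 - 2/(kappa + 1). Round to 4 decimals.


Step 1: Compute the condition number.
kappa = L/mu = 29/11 = 2.6364
Step 2: Compute the convergence rate.
r = 1 - 2/(kappa + 1) = 1 - 2*mu/(L + mu) = (L - mu)/(L + mu) = 18/40 = 0.45


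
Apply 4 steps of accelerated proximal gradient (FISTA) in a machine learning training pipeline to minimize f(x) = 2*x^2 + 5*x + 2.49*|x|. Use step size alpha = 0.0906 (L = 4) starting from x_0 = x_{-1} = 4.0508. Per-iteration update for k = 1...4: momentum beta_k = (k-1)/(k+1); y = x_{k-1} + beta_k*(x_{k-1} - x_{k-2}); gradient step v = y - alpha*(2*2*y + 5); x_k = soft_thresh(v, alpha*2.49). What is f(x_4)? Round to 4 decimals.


FISTA on f(x) = 2*x^2 + 5*x + 2.49*|x|
L = 4, alpha = 0.0906
Iteration 1: beta = 0.0, y = 4.0508 + 0.0*(4.0508 - 4.0508) = 4.0508
  grad(y) = 21.2032, v = y - alpha*grad = 2.1298
  prox(v) = soft_thresh(2.1298, 0.2256) = 1.9042
Iteration 2: beta = 0.3333, y = 1.9042 + 0.3333*(1.9042 - 4.0508) = 1.1887
  grad(y) = 9.7546, v = y - alpha*grad = 0.3049
  prox(v) = soft_thresh(0.3049, 0.2256) = 0.0793
Iteration 3: beta = 0.5, y = 0.0793 + 0.5*(0.0793 - 1.9042) = -0.8332
  grad(y) = 1.6674, v = y - alpha*grad = -0.9842
  prox(v) = soft_thresh(-0.9842, 0.2256) = -0.7586
Iteration 4: beta = 0.6, y = -0.7586 + 0.6*(-0.7586 - 0.0793) = -1.2614
  grad(y) = -0.0455, v = y - alpha*grad = -1.2573
  prox(v) = soft_thresh(-1.2573, 0.2256) = -1.0317
f(x_4) = 2*(-1.0317)^2 + 5*(-1.0317) + 2.49*|-1.0317| = -0.4608


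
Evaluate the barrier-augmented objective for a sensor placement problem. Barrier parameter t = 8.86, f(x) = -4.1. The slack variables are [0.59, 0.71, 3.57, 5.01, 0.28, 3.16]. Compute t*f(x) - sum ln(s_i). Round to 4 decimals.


Step 1: Compute log-barrier.
ln values: [-0.5276, -0.3425, 1.2726, 1.6114, -1.273, 1.1506]
phi = -(-0.5276 - 0.3425 + 1.2726 + 1.6114 - 1.273 + 1.1506) = -1.8915
Step 2: Compute augmented objective.
t*f(x) = 8.86*-4.1 = -36.326
Total = -36.326 - 1.8915 = -38.2175


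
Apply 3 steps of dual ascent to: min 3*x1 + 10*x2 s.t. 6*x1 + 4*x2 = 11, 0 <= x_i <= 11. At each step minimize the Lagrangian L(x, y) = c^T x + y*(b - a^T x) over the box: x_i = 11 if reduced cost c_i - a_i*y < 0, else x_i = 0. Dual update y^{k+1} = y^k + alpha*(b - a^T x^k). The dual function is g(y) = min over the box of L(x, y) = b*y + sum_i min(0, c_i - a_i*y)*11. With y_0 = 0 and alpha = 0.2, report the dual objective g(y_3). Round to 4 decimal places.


Dual ascent for LP: min 3*x1 + 10*x2, 6*x1 + 4*x2 = 11, 0 <= x_i <= 11
Step 1: y^k = 0.0, reduced costs: (3.0, 10.0)
  x^k = (0.0, 0.0), subgradient = b - a^T x = 11.0
  y^{k+1} = 0.0 + 0.2*11.0 = 2.2
Step 2: y^k = 2.2, reduced costs: (-10.2, 1.2)
  x^k = (11.0, 0.0), subgradient = b - a^T x = -55.0
  y^{k+1} = 2.2 + 0.2*-55.0 = -8.8
Step 3: y^k = -8.8, reduced costs: (55.8, 45.2)
  x^k = (0.0, 0.0), subgradient = b - a^T x = 11.0
  y^{k+1} = -8.8 + 0.2*11.0 = -6.6
Dual objective at y_3 = -6.6: reduced costs (42.6, 36.4), box minimizer x = (0.0, 0.0)
g(y_3) = b*y + (c1 - a1*y)*x1 + (c2 - a2*y)*x2 = 11*(-6.6) + 42.6*0.0 + 36.4*0.0 = -72.6 + 0.0 + 0.0 = -72.6


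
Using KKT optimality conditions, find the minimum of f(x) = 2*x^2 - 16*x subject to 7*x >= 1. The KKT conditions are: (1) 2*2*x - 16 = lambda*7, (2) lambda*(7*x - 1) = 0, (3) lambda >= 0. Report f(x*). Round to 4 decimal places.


Step 1: Try lambda = 0 (constraint inactive).
Stationarity: 2*2*x - 16 = 0
x* = 16/(2*2) = 4.0
Check constraint: 7*4.0 = 28.0 >= 1 -- satisfied.
Step 2: Compute optimal value.
f(x*) = 2*4.0^2 - 16*4.0 = -32.0


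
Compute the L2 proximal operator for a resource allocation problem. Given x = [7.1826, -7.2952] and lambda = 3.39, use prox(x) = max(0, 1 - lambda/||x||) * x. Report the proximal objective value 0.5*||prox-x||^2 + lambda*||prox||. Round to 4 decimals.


Step 1: Compute ||x||.
||x|| = 10.2377
Step 2: Compute scaling factor.
scale = max(0, 1 - 3.39/10.2377) = 0.6689
Step 3: prox(x) = [4.8042, -4.8795]
||prox(x)|| = 6.8477
Step 4: Proximal objective.
0.5*||prox-x||^2 = 5.7461
lambda*||prox|| = 23.2137
Total = 28.9596


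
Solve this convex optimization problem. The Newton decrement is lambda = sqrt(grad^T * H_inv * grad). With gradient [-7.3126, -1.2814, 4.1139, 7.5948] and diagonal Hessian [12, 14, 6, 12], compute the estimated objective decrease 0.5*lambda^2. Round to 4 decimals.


Step 1: H is diagonal, so H^(-1) * g = [-0.6094, -0.0915, 0.6857, 0.6329].
Step 2: g^T H^(-1) g = sum_i g_i^2 / H_ii
  = (-7.3126)^2/12 + (-1.2814)^2/14 + (4.1139)^2/6 + (7.5948)^2/12
  = 4.4562 + 0.1173 + 2.8207 + 4.8067 = 12.2009
Step 3: Objective decrease = 0.5 * g^T H^(-1) g = 6.1005


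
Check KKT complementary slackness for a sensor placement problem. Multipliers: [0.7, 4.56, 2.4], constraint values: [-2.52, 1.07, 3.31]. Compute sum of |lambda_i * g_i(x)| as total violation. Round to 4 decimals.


KKT complementary slackness check:
lambda_1 * g_1 = 0.7 * -2.52 = -1.764
lambda_2 * g_2 = 4.56 * 1.07 = 4.8792
lambda_3 * g_3 = 2.4 * 3.31 = 7.944
Total violation = 1.764 + 4.8792 + 7.944 = 14.5872


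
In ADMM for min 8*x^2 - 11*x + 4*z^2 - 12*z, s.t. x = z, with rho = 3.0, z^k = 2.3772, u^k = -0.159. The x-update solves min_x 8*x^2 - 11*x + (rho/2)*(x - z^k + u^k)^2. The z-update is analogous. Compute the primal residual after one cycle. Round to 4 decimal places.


ADMM iteration with rho = 3.0, z^k = 2.3772, u^k = -0.159
Step 1: x-update.
Minimize 8*x^2 - 11*x + (3.0/2)*(x - 2.3772 - 0.159)^2
FOC: (2*8 + 3.0)*x = 11 + 3.0*(2.3772 + 0.159)
x^{k+1} = 0.9794
Step 2: z-update.
Minimize 4*z^2 - 12*z + (3.0/2)*(0.9794 - z - 0.159)^2
FOC: (2*4 + 3.0)*z = 12 + 3.0*(0.9794 - 0.159)
z^{k+1} = 1.3147
Step 3: u-update.
u^{k+1} = -0.159 + 0.9794 - 1.3147 = -0.4943
Step 4: Primal residual = |0.9794 - 1.3147| = 0.3353


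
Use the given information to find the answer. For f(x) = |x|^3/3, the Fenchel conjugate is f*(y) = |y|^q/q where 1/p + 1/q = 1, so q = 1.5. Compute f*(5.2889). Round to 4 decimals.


The conjugate exponent q satisfies 1/p + 1/q = 1.
p = 3, so q = 3/(3 - 1) = 1.5
|y|^q = 5.2889^1.5 = 12.1632
f*(5.2889) = 12.1632 / 1.5 = 8.1088


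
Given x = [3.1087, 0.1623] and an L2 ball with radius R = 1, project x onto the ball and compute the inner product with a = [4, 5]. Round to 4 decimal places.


Step 1: Compute ||x|| (intermediates to 6 decimals).
||x|| = sqrt(3.1087^2 + 0.1623^2) = 3.112934
Step 2: Project.
Since ||x|| > R, scale = R/||x|| = 1/3.112934 = 0.32124, proj(x) = scale * x
proj(x) = [0.998639, 0.052137]
Step 3: Dot product.
a^T * proj(x) = 4*0.998639 + 5*0.052137 = 4.2552


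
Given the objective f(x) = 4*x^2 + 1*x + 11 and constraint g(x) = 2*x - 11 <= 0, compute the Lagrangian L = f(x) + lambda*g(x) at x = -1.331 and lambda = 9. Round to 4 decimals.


Step 1: Evaluate f(x).
f(-1.331) = 4*(-1.331)^2 + 1*(-1.331) + 11 = 16.7552
Step 2: Evaluate g(x).
g(-1.331) = 2*-1.331 - 11 = -13.662
Step 3: Compute Lagrangian.
L = 16.7552 + 9*-13.662 = -106.2028


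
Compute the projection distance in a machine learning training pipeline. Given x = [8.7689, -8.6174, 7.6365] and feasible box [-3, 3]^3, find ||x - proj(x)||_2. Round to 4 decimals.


Project each component onto [-3, 3].
clip(8.7689) = 3.0, clip(-8.6174) = -3.0, clip(7.6365) = 3.0
Projection = [3.0, -3.0, 3.0]
Squared diffs: [33.2802, 31.5552, 21.4971]
Distance = sqrt(86.3325) = 9.2915


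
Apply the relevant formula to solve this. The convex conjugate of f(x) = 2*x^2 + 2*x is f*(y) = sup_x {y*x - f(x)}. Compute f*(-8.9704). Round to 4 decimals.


f*(y) = sup_x {y*x - a*x^2 - b*x} = sup_x {(y-b)*x - a*x^2}
FOC: (y - b) - 2a*x = 0 => x* = (y - b)/(2a)
x* = (-8.9704 - 2)/(2*2) = -2.7426
f*(-8.9704) = (y-b)^2/(4a) = (-8.9704 - 2)^2/(4*2)
= 120.3497/8 = 15.0437


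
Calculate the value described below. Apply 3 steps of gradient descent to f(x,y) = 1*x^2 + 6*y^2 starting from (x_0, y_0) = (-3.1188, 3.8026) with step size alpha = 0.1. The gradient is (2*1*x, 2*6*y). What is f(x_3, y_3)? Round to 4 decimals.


Gradient descent on f(x,y) = 1*x^2 + 6*y^2.
Starting point: (-3.1188, 3.8026), alpha = 0.1
Step 1: grad_x = 2*1*-3.1188 = -6.2376, grad_y = 2*6*3.8026 = 45.6312
  x_1 = -3.1188 - 0.1*-6.2376 = -2.495
  y_1 = 3.8026 - 0.1*45.6312 = -0.7605
Step 2: grad_x = 2*1*-2.495 = -4.9901, grad_y = 2*6*-0.7605 = -9.1262
  x_2 = -2.495 - 0.1*-4.9901 = -1.996
  y_2 = -0.7605 - 0.1*-9.1262 = 0.1521
Step 3: grad_x = 2*1*-1.996 = -3.9921, grad_y = 2*6*0.1521 = 1.8252
  x_3 = -1.996 - 0.1*-3.9921 = -1.5968
  y_3 = 0.1521 - 0.1*1.8252 = -0.0304
f(-1.5968, -0.0304) = 1*(-1.5968)^2 + 6*(-0.0304)^2 = 2.5554


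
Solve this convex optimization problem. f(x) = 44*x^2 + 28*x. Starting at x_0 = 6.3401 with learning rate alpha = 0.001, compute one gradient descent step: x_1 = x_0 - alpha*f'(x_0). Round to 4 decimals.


We compute the gradient at x_0 and apply the update.
f'(x) = 88*x + 28
f'(6.3401) = 88*6.3401 + 28 = 585.9288
x_1 = 6.3401 - 0.001*585.9288 = 5.7542


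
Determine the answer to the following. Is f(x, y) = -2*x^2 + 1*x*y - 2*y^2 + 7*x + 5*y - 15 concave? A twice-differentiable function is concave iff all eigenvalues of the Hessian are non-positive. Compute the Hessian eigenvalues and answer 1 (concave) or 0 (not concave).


The Hessian of f(x,y) = -2*x^2 + 1*x*y - 2*y^2 + 7*x + 5*y - 15 is:
H = [[-4, 1], [1, -4]]
Trace = -4 - 4 = -8
Determinant = -4*-4 - (1)^2 = 15
Discriminant = (-8)^2 - 4*15 = 4.0
Eigenvalues: lambda_1 = -5.0, lambda_2 = -3.0
The function is concave.

1


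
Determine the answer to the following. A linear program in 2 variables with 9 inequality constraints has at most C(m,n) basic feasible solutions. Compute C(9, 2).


Each vertex corresponds to some choice of n active constraints out of m, so the number of vertices is at most C(m, n) = m! / (n!(m-n)!).
m = 9, n = 2
Numerator: 9 * 8
Denominator: 2! = 2
C(9, 2) = 36


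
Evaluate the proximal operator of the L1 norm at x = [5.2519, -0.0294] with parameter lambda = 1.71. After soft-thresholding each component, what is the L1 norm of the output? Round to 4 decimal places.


Soft-thresholding with lambda = 1.71:
prox(5.2519) = sign(5.2519)*max(|5.2519| - 1.71, 0) = 3.5419
prox(-0.0294) = sign(-0.0294)*max(|-0.0294| - 1.71, 0) = 0.0
prox(x) = [3.5419, 0.0]
||prox(x)||_1 = 3.5419 + 0.0 = 3.5419


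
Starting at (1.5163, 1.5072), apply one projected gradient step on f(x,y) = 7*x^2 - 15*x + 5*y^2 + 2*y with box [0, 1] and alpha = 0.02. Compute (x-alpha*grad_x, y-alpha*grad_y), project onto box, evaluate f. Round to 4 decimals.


Step 1: Compute gradient at (1.5163, 1.5072).
grad_x = 2*7*1.5163 - 15 = 6.2282
grad_y = 2*5*1.5072 + 2 = 17.072
Step 2: Gradient step.
x_raw = 1.5163 - 0.02*6.2282 = 1.3917
y_raw = 1.5072 - 0.02*17.072 = 1.1658
Step 3: Project onto [0, 1].
x_proj = clip(1.3917) = 1.0
y_proj = clip(1.1658) = 1.0
Step 4: Evaluate f.
f(1.0, 1.0) = -1.0


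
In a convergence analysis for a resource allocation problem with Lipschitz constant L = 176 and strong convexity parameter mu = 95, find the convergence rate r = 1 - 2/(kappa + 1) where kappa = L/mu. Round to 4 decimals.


Step 1: Compute the condition number.
kappa = L/mu = 176/95 = 1.8526
Step 2: Compute the convergence rate.
r = 1 - 2/(kappa + 1) = 1 - 2*mu/(L + mu) = (L - mu)/(L + mu) = 81/271 = 0.2989


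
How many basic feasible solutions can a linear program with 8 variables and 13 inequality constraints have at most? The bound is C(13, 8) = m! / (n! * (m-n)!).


Each vertex corresponds to some choice of n active constraints out of m, so the number of vertices is at most C(m, n) = m! / (n!(m-n)!).
m = 13, n = 8
Numerator: 13 * 12 * 11 * 10 * 9 * 8 * 7 * 6
Denominator: 8! = 40320
C(13, 8) = 1287


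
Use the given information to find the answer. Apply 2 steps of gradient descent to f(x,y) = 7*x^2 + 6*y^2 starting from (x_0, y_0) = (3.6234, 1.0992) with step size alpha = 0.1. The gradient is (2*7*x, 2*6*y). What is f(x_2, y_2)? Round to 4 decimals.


Gradient descent on f(x,y) = 7*x^2 + 6*y^2.
Starting point: (3.6234, 1.0992), alpha = 0.1
Step 1: grad_x = 2*7*3.6234 = 50.7276, grad_y = 2*6*1.0992 = 13.1904
  x_1 = 3.6234 - 0.1*50.7276 = -1.4494
  y_1 = 1.0992 - 0.1*13.1904 = -0.2198
Step 2: grad_x = 2*7*-1.4494 = -20.291, grad_y = 2*6*-0.2198 = -2.6381
  x_2 = -1.4494 - 0.1*-20.291 = 0.5797
  y_2 = -0.2198 - 0.1*-2.6381 = 0.044
f(0.5797, 0.044) = 7*0.5797^2 + 6*0.044^2 = 2.3643


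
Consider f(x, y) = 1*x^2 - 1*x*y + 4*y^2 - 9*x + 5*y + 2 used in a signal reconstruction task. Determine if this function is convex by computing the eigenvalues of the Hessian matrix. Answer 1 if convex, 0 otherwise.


The Hessian of f(x,y) = 1*x^2 - 1*x*y + 4*y^2 - 9*x + 5*y + 2 is:
H = [[2, -1], [-1, 8]]
Trace = 2 + 8 = 10
Determinant = 2*8 - (-1)^2 = 15
Discriminant = (10)^2 - 4*15 = 40.0
Eigenvalues: lambda_1 = 1.8377, lambda_2 = 8.1623
The function is convex.

1


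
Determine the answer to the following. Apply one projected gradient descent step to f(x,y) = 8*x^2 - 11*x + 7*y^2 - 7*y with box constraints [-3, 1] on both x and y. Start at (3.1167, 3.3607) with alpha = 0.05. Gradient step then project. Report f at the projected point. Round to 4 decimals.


Step 1: Compute gradient at (3.1167, 3.3607).
grad_x = 2*8*3.1167 - 11 = 38.8672
grad_y = 2*7*3.3607 - 7 = 40.0498
Step 2: Gradient step.
x_raw = 3.1167 - 0.05*38.8672 = 1.1733
y_raw = 3.3607 - 0.05*40.0498 = 1.3582
Step 3: Project onto [-3, 1].
x_proj = clip(1.1733) = 1.0
y_proj = clip(1.3582) = 1.0
Step 4: Evaluate f.
f(1.0, 1.0) = -3.0


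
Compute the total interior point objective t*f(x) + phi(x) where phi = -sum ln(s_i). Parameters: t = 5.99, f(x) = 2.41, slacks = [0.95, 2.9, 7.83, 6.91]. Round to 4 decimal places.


Step 1: Compute log-barrier.
ln values: [-0.0513, 1.0647, 2.058, 1.933]
phi = -(-0.0513 + 1.0647 + 2.058 + 1.933) = -5.0043
Step 2: Compute augmented objective.
t*f(x) = 5.99*2.41 = 14.4359
Total = 14.4359 - 5.0043 = 9.4316


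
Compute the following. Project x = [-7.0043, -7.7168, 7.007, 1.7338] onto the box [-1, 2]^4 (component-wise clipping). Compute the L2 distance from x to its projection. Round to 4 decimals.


Project each component onto [-1, 2].
clip(-7.0043) = -1.0, clip(-7.7168) = -1.0, clip(7.007) = 2.0, clip(1.7338) = 1.7338
Projection = [-1.0, -1.0, 2.0, 1.7338]
Squared diffs: [36.0516, 45.1154, 25.07, 0.0]
Distance = sqrt(106.237) = 10.3071


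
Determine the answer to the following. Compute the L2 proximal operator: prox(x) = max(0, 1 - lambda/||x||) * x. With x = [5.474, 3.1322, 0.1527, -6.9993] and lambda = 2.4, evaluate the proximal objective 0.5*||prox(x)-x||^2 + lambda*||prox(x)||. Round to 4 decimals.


Step 1: Compute ||x||.
||x|| = 9.4228
Step 2: Compute scaling factor.
scale = max(0, 1 - 2.4/9.4228) = 0.7453
Step 3: prox(x) = [4.0798, 2.3344, 0.1138, -5.2166]
||prox(x)|| = 7.0228
Step 4: Proximal objective.
0.5*||prox-x||^2 = 2.88
lambda*||prox|| = 16.8547
Total = 19.7347


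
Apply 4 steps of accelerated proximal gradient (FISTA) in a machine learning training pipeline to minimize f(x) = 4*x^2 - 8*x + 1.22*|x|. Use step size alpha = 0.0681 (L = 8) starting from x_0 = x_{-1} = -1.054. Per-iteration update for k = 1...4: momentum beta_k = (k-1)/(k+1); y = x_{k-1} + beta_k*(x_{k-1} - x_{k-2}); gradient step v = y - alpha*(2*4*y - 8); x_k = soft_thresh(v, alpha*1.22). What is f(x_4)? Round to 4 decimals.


FISTA on f(x) = 4*x^2 - 8*x + 1.22*|x|
L = 8, alpha = 0.0681
Iteration 1: beta = 0.0, y = -1.054 + 0.0*(-1.054 + 1.054) = -1.054
  grad(y) = -16.432, v = y - alpha*grad = 0.065
  prox(v) = soft_thresh(0.065, 0.0831) = 0.0
Iteration 2: beta = 0.3333, y = 0.0 + 0.3333*(0.0 + 1.054) = 0.3513
  grad(y) = -5.1893, v = y - alpha*grad = 0.7047
  prox(v) = soft_thresh(0.7047, 0.0831) = 0.6216
Iteration 3: beta = 0.5, y = 0.6216 + 0.5*(0.6216 - 0.0) = 0.9325
  grad(y) = -0.5403, v = y - alpha*grad = 0.9693
  prox(v) = soft_thresh(0.9693, 0.0831) = 0.8862
Iteration 4: beta = 0.6, y = 0.8862 + 0.6*(0.8862 - 0.6216) = 1.0449
  grad(y) = 0.3592, v = y - alpha*grad = 1.0204
  prox(v) = soft_thresh(1.0204, 0.0831) = 0.9374
f(x_4) = 4*0.9374^2 - 8*0.9374 + 1.22*|0.9374| = -2.8407


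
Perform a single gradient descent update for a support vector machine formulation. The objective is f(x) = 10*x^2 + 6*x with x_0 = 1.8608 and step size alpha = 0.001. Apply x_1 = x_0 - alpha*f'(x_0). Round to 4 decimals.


We compute the gradient at x_0 and apply the update.
f'(x) = 20*x + 6
f'(1.8608) = 20*1.8608 + 6 = 43.216
x_1 = 1.8608 - 0.001*43.216 = 1.8176


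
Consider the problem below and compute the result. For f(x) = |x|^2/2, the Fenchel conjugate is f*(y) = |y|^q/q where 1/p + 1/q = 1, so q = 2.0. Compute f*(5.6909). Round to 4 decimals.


The conjugate exponent q satisfies 1/p + 1/q = 1.
p = 2, so q = 2/(2 - 1) = 2.0
|y|^q = 5.6909^2.0 = 32.3863
f*(5.6909) = 32.3863 / 2.0 = 16.1932


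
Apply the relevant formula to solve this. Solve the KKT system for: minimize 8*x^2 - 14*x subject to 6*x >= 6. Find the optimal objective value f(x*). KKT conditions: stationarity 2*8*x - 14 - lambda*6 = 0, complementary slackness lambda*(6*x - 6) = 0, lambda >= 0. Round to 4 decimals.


Step 1: Try lambda = 0 (constraint inactive).
x_unc = 14/(2*8) = 0.875
Check: 6*0.875 = 5.25 < 6 -- violated!
Step 2: Constraint must be active: 6*x = 6
x* = 6/6 = 1.0
lambda = (2*8*1.0 - 14)/6 = 0.3333
Step 3: Compute optimal value.
f(x*) = 8*1.0^2 - 14*1.0 = -6.0


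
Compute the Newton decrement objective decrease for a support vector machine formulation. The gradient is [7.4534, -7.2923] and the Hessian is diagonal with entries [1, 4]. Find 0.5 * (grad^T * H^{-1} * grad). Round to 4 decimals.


Step 1: H is diagonal, so H^(-1) * g = [7.4534, -1.8231].
Step 2: g^T H^(-1) g = sum_i g_i^2 / H_ii
  = (7.4534)^2/1 + (-7.2923)^2/4
  = 55.5532 + 13.2944 = 68.8476
Step 3: Objective decrease = 0.5 * g^T H^(-1) g = 34.4238


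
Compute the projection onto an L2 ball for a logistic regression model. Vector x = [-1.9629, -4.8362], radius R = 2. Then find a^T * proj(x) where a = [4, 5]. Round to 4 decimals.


Step 1: Compute ||x|| (intermediates to 6 decimals).
||x|| = sqrt((-1.9629)^2 + (-4.8362)^2) = 5.219368
Step 2: Project.
Since ||x|| > R, scale = R/||x|| = 2/5.219368 = 0.383188, proj(x) = scale * x
proj(x) = [-0.75216, -1.853174]
Step 3: Dot product.
a^T * proj(x) = 4*(-0.75216) + 5*(-1.853174) = -12.2745


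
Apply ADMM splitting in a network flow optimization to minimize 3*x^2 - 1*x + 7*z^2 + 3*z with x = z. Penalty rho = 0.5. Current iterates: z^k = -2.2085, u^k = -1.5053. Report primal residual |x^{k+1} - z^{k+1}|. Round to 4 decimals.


ADMM iteration with rho = 0.5, z^k = -2.2085, u^k = -1.5053
Step 1: x-update.
Minimize 3*x^2 - 1*x + (0.5/2)*(x + 2.2085 - 1.5053)^2
FOC: (2*3 + 0.5)*x = 1 + 0.5*(-2.2085 + 1.5053)
x^{k+1} = 0.0998
Step 2: z-update.
Minimize 7*z^2 + 3*z + (0.5/2)*(0.0998 - z - 1.5053)^2
FOC: (2*7 + 0.5)*z = -3 + 0.5*(0.0998 - 1.5053)
z^{k+1} = -0.2554
Step 3: u-update.
u^{k+1} = -1.5053 + 0.0998 + 0.2554 = -1.1502
Step 4: Primal residual = |0.0998 + 0.2554| = 0.3551


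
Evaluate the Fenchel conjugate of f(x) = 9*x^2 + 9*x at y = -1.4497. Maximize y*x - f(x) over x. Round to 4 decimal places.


f*(y) = sup_x {y*x - a*x^2 - b*x} = sup_x {(y-b)*x - a*x^2}
FOC: (y - b) - 2a*x = 0 => x* = (y - b)/(2a)
x* = (-1.4497 - 9)/(2*9) = -0.5805
f*(-1.4497) = (y-b)^2/(4a) = (-1.4497 - 9)^2/(4*9)
= 109.1962/36 = 3.0332


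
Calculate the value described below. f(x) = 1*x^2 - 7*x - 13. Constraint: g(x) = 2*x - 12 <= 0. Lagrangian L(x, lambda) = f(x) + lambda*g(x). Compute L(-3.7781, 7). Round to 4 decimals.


Step 1: Evaluate f(x).
f(-3.7781) = 1*(-3.7781)^2 - 7*(-3.7781) - 13 = 27.7207
Step 2: Evaluate g(x).
g(-3.7781) = 2*-3.7781 - 12 = -19.5562
Step 3: Compute Lagrangian.
L = 27.7207 + 7*-19.5562 = -109.1727


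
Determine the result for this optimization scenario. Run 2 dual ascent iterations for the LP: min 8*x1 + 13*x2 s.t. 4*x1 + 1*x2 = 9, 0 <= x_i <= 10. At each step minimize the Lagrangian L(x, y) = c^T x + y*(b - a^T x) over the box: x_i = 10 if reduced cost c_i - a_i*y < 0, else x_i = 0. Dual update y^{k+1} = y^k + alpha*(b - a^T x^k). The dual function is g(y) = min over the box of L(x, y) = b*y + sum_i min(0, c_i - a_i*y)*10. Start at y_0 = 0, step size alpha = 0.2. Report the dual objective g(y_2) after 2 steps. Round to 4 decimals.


Dual ascent for LP: min 8*x1 + 13*x2, 4*x1 + 1*x2 = 9, 0 <= x_i <= 10
Step 1: y^k = 0.0, reduced costs: (8.0, 13.0)
  x^k = (0.0, 0.0), subgradient = b - a^T x = 9.0
  y^{k+1} = 0.0 + 0.2*9.0 = 1.8
Step 2: y^k = 1.8, reduced costs: (0.8, 11.2)
  x^k = (0.0, 0.0), subgradient = b - a^T x = 9.0
  y^{k+1} = 1.8 + 0.2*9.0 = 3.6
Dual objective at y_2 = 3.6: reduced costs (-6.4, 9.4), box minimizer x = (10.0, 0.0)
g(y_2) = b*y + (c1 - a1*y)*x1 + (c2 - a2*y)*x2 = 9*3.6 + (-6.4)*10.0 + 9.4*0.0 = 32.4 - 64.0 + 0.0 = -31.6


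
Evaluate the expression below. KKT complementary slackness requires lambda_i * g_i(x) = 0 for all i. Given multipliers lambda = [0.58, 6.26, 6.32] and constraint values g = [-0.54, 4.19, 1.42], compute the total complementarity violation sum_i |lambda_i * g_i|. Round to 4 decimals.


KKT complementary slackness check:
lambda_1 * g_1 = 0.58 * -0.54 = -0.3132
lambda_2 * g_2 = 6.26 * 4.19 = 26.2294
lambda_3 * g_3 = 6.32 * 1.42 = 8.9744
Total violation = 0.3132 + 26.2294 + 8.9744 = 35.517


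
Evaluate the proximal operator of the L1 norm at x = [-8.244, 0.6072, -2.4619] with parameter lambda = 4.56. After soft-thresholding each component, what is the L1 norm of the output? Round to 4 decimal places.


Soft-thresholding with lambda = 4.56:
prox(-8.244) = sign(-8.244)*max(|-8.244| - 4.56, 0) = -3.684
prox(0.6072) = sign(0.6072)*max(|0.6072| - 4.56, 0) = 0.0
prox(-2.4619) = sign(-2.4619)*max(|-2.4619| - 4.56, 0) = 0.0
prox(x) = [-3.684, 0.0, 0.0]
||prox(x)||_1 = 3.684 + 0.0 + 0.0 = 3.684


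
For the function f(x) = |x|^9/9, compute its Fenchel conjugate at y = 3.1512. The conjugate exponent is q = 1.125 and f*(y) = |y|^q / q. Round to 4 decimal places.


The conjugate exponent q satisfies 1/p + 1/q = 1.
p = 9, so q = 9/(9 - 1) = 1.125
|y|^q = 3.1512^1.125 = 3.6374
f*(3.1512) = 3.6374 / 1.125 = 3.2332


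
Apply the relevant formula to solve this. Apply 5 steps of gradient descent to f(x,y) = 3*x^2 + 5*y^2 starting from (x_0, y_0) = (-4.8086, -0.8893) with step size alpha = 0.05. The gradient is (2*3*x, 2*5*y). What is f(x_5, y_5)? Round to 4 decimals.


Gradient descent on f(x,y) = 3*x^2 + 5*y^2.
Starting point: (-4.8086, -0.8893), alpha = 0.05
Step 1: grad_x = 2*3*-4.8086 = -28.8516, grad_y = 2*5*-0.8893 = -8.893
  x_1 = -4.8086 - 0.05*-28.8516 = -3.366
  y_1 = -0.8893 - 0.05*-8.893 = -0.4447
Step 2: grad_x = 2*3*-3.366 = -20.1961, grad_y = 2*5*-0.4447 = -4.4465
  x_2 = -3.366 - 0.05*-20.1961 = -2.3562
  y_2 = -0.4447 - 0.05*-4.4465 = -0.2223
Step 3: grad_x = 2*3*-2.3562 = -14.1373, grad_y = 2*5*-0.2223 = -2.2233
  x_3 = -2.3562 - 0.05*-14.1373 = -1.6493
  y_3 = -0.2223 - 0.05*-2.2233 = -0.1112
Step 4: grad_x = 2*3*-1.6493 = -9.8961, grad_y = 2*5*-0.1112 = -1.1116
  x_4 = -1.6493 - 0.05*-9.8961 = -1.1545
  y_4 = -0.1112 - 0.05*-1.1116 = -0.0556
Step 5: grad_x = 2*3*-1.1545 = -6.9273, grad_y = 2*5*-0.0556 = -0.5558
  x_5 = -1.1545 - 0.05*-6.9273 = -0.8082
  y_5 = -0.0556 - 0.05*-0.5558 = -0.0278
f(-0.8082, -0.0278) = 3*(-0.8082)^2 + 5*(-0.0278)^2 = 1.9633


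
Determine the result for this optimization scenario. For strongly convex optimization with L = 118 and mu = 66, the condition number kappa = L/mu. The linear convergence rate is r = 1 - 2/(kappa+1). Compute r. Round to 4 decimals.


Step 1: Compute the condition number.
kappa = L/mu = 118/66 = 1.7879
Step 2: Compute the convergence rate.
r = 1 - 2/(kappa + 1) = 1 - 2*mu/(L + mu) = (L - mu)/(L + mu) = 52/184 = 0.2826


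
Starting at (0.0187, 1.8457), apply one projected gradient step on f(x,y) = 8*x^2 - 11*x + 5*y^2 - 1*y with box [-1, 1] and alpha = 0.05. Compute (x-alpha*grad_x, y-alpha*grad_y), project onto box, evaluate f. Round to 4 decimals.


Step 1: Compute gradient at (0.0187, 1.8457).
grad_x = 2*8*0.0187 - 11 = -10.7008
grad_y = 2*5*1.8457 - 1 = 17.457
Step 2: Gradient step.
x_raw = 0.0187 - 0.05*-10.7008 = 0.5537
y_raw = 1.8457 - 0.05*17.457 = 0.9729
Step 3: Project onto [-1, 1].
x_proj = clip(0.5537) = 0.5537
y_proj = clip(0.9729) = 0.9729
Step 4: Evaluate f.
f(0.5537, 0.9729) = 0.1212


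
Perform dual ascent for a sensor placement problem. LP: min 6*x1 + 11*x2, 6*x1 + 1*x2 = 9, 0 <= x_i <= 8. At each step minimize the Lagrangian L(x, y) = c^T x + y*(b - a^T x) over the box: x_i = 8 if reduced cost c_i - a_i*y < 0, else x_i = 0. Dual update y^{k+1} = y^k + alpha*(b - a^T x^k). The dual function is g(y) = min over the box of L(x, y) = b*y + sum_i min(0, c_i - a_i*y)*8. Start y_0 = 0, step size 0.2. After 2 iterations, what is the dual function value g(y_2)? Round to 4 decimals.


Dual ascent for LP: min 6*x1 + 11*x2, 6*x1 + 1*x2 = 9, 0 <= x_i <= 8
Step 1: y^k = 0.0, reduced costs: (6.0, 11.0)
  x^k = (0.0, 0.0), subgradient = b - a^T x = 9.0
  y^{k+1} = 0.0 + 0.2*9.0 = 1.8
Step 2: y^k = 1.8, reduced costs: (-4.8, 9.2)
  x^k = (8.0, 0.0), subgradient = b - a^T x = -39.0
  y^{k+1} = 1.8 + 0.2*-39.0 = -6.0
Dual objective at y_2 = -6.0: reduced costs (42.0, 17.0), box minimizer x = (0.0, 0.0)
g(y_2) = b*y + (c1 - a1*y)*x1 + (c2 - a2*y)*x2 = 9*(-6.0) + 42.0*0.0 + 17.0*0.0 = -54.0 + 0.0 + 0.0 = -54.0


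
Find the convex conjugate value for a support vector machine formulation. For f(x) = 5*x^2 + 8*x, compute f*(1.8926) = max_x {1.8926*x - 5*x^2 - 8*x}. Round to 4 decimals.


f*(y) = sup_x {y*x - a*x^2 - b*x} = sup_x {(y-b)*x - a*x^2}
FOC: (y - b) - 2a*x = 0 => x* = (y - b)/(2a)
x* = (1.8926 - 8)/(2*5) = -0.6107
f*(1.8926) = (y-b)^2/(4a) = (1.8926 - 8)^2/(4*5)
= 37.3003/20 = 1.865


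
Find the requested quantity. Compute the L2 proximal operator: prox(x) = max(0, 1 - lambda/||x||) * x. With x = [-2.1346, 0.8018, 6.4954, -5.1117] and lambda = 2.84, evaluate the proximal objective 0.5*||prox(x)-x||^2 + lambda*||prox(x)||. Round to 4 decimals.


Step 1: Compute ||x||.
||x|| = 8.5743
Step 2: Compute scaling factor.
scale = max(0, 1 - 2.84/8.5743) = 0.6688
Step 3: prox(x) = [-1.4276, 0.5362, 4.344, -3.4186]
||prox(x)|| = 5.7343
Step 4: Proximal objective.
0.5*||prox-x||^2 = 4.0328
lambda*||prox|| = 16.2854
Total = 20.3183


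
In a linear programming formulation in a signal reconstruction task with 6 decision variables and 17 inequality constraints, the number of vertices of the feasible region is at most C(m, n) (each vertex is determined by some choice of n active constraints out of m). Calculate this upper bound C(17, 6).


Each vertex corresponds to some choice of n active constraints out of m, so the number of vertices is at most C(m, n) = m! / (n!(m-n)!).
m = 17, n = 6
Numerator: 17 * 16 * 15 * 14 * 13 * 12
Denominator: 6! = 720
C(17, 6) = 12376


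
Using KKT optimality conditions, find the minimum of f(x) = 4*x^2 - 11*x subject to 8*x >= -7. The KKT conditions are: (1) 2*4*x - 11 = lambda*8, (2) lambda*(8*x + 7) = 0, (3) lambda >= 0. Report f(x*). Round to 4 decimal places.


Step 1: Try lambda = 0 (constraint inactive).
Stationarity: 2*4*x - 11 = 0
x* = 11/(2*4) = 1.375
Check constraint: 8*1.375 = 11.0 >= -7 -- satisfied.
Step 2: Compute optimal value.
f(x*) = 4*1.375^2 - 11*1.375 = -7.5625


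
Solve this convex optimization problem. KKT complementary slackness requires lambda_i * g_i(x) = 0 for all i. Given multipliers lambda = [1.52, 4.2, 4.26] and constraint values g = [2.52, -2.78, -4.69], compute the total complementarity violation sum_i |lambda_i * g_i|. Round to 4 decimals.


KKT complementary slackness check:
lambda_1 * g_1 = 1.52 * 2.52 = 3.8304
lambda_2 * g_2 = 4.2 * -2.78 = -11.676
lambda_3 * g_3 = 4.26 * -4.69 = -19.9794
Total violation = 3.8304 + 11.676 + 19.9794 = 35.4858


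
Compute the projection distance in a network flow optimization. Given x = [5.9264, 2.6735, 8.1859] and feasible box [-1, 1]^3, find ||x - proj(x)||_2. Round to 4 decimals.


Project each component onto [-1, 1].
clip(5.9264) = 1.0, clip(2.6735) = 1.0, clip(8.1859) = 1.0
Projection = [1.0, 1.0, 1.0]
Squared diffs: [24.2694, 2.8006, 51.6372]
Distance = sqrt(78.7072) = 8.8717


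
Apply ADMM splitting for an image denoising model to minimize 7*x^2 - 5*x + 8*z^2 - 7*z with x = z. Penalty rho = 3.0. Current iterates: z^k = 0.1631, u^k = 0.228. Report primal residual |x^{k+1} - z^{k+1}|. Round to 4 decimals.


ADMM iteration with rho = 3.0, z^k = 0.1631, u^k = 0.228
Step 1: x-update.
Minimize 7*x^2 - 5*x + (3.0/2)*(x - 0.1631 + 0.228)^2
FOC: (2*7 + 3.0)*x = 5 + 3.0*(0.1631 - 0.228)
x^{k+1} = 0.2827
Step 2: z-update.
Minimize 8*z^2 - 7*z + (3.0/2)*(0.2827 - z + 0.228)^2
FOC: (2*8 + 3.0)*z = 7 + 3.0*(0.2827 + 0.228)
z^{k+1} = 0.4491
Step 3: u-update.
u^{k+1} = 0.228 + 0.2827 - 0.4491 = 0.0616
Step 4: Primal residual = |0.2827 - 0.4491| = 0.1664


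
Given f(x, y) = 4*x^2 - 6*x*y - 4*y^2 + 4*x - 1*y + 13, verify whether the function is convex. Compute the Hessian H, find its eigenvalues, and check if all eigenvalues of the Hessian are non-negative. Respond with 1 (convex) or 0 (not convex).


The Hessian of f(x,y) = 4*x^2 - 6*x*y - 4*y^2 + 4*x - 1*y + 13 is:
H = [[8, -6], [-6, -8]]
Trace = 8 - 8 = 0
Determinant = 8*-8 - (-6)^2 = -100
Discriminant = (0)^2 - 4*-100 = 400.0
Eigenvalues: lambda_1 = -10.0, lambda_2 = 10.0
The function is not convex.

0
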